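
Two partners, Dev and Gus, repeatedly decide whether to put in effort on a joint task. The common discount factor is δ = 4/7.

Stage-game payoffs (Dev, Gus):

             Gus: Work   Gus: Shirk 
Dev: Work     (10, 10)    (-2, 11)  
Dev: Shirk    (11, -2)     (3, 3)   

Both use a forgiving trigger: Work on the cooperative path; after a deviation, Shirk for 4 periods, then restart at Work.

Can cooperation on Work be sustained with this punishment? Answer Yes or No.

Yes

A one-shot deviation gives 11 now, then 3 for 4 periods, then back to 10.
Gain from deviating: (11−10) today; loss: (10−3) in each of the next 4 periods.
No-deviation condition: (10−3)(δ+…+δ^4) ≥ 11−10, i.e. δ+…+δ^4 ≥ 1/7.
At δ = 4/7: δ+…+δ^4 = 1.1912 ≥ 0.1429.
So cooperation is sustainable.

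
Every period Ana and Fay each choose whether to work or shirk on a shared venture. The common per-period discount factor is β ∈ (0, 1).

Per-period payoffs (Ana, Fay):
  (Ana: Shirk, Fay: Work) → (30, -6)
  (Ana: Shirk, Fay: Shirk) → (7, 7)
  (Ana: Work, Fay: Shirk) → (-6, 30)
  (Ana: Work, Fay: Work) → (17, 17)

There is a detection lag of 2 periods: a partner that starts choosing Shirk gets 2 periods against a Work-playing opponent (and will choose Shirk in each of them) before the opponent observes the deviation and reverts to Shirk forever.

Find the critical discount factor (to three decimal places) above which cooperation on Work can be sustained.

0.752

Deviating for the 2 undetected periods gains 30−17 = 13 per period over cooperation, then loses 17−7 = 10 per period forever once punishment starts.
Gain: 13(1 + β + … + β^1); loss: 10·β^2/(1−β).
No profitable deviation ⇔ 13(1−β^2) ≤ 10·β^2, i.e. β^2 ≥ 13/(13+10) = 13/23.
Hence β ≥ (13/23)^(1/2) ≈ 0.752.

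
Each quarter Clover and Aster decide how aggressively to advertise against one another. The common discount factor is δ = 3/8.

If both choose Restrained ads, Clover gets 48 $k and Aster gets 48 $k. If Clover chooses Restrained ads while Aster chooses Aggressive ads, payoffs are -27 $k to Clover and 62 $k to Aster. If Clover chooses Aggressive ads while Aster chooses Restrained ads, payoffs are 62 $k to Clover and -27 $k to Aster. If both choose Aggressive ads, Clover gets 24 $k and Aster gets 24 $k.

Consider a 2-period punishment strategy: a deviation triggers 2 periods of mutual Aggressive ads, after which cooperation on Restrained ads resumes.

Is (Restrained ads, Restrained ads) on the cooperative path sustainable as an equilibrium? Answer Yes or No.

Comparing payoff streams over the 3 periods until play realigns: cooperate → 48(1+δ+…+δ^2); deviate → 62 + 24(δ+…+δ^2).
Cooperation is sustained iff (48−24)(δ+…+δ^2) ≥ 62−48.
δ+…+δ^2 = 3/8·(1−(3/8)^2)/(1−3/8) = 0.5156, and (62−48)/(48−24) = 0.5833.
0.5156 < 0.5833, so cooperation is not sustainable.

No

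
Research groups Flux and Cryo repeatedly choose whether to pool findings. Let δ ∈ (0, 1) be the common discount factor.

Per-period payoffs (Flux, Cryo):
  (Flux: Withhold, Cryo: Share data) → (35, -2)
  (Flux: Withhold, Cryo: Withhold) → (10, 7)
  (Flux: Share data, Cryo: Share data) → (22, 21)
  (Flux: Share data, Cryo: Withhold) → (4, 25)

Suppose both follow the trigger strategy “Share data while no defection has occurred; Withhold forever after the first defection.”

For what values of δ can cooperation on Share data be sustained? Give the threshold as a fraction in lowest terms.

13/25

Flux's threshold: (35−22)/(35−10) = 13/25.
Cryo's threshold: (25−21)/(25−7) = 2/9.
13/25 > 2/9, so Flux binds and δ* = 13/25.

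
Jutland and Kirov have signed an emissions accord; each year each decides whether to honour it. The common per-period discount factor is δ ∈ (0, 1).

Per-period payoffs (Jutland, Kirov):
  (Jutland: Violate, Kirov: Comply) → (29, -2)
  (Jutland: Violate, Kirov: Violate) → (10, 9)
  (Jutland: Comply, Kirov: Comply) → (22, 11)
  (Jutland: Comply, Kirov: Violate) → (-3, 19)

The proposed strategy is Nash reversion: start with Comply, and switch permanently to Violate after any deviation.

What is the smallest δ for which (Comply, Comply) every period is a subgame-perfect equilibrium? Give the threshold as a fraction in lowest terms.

Jutland's threshold: (29−22)/(29−10) = 7/19.
Kirov's threshold: (19−11)/(19−9) = 4/5.
7/19 < 4/5, so Kirov binds and δ* = 4/5.

4/5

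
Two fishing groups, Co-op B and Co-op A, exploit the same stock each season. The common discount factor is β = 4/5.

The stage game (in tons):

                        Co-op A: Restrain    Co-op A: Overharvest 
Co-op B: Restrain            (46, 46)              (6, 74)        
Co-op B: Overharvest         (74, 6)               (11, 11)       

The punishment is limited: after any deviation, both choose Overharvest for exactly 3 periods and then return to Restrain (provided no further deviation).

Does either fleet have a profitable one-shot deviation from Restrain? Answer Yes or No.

A one-shot deviation gives 74 now, then 11 for 3 periods, then back to 46.
Gain from deviating: (74−46) today; loss: (46−11) in each of the next 3 periods.
No-deviation condition: (46−11)(β+…+β^3) ≥ 74−46, i.e. β+…+β^3 ≥ 4/5.
At β = 4/5: β+…+β^3 = 1.9520 ≥ 0.8000.
So cooperation is sustainable.

No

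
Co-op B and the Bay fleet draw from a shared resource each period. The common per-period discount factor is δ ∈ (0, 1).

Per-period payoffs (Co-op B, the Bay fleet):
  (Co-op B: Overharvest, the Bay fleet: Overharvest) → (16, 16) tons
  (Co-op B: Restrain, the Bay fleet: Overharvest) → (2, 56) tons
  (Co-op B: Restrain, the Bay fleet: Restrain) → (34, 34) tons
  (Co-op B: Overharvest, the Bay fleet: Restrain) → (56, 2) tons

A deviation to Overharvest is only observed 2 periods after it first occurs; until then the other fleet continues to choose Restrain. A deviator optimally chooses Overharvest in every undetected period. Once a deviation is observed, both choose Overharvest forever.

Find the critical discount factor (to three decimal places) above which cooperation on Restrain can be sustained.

0.742

The best deviation is to choose Overharvest for all 2 undetected periods, earning 56 each, then 16 forever once detected.
Deviation value: 56(1−δ^2)/(1−δ) + 16δ^2/(1−δ); cooperation value: 34/(1−δ).
IC: 34 ≥ 56(1−δ^2) + 16δ^2 = 56 − 40δ^2.
So δ^2 ≥ 22/40 = 11/20, giving δ ≥ (11/20)^(1/2) ≈ 0.742.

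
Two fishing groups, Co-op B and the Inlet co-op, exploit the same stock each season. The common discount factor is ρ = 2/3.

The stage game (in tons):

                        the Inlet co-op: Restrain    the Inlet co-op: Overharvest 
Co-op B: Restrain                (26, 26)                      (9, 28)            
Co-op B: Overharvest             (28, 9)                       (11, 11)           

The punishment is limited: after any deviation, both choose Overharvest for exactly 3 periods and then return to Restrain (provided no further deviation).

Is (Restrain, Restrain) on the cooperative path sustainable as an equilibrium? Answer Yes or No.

IC: ρ+…+ρ^3 ≥ (28−26)/(26−11) = 2/15.
At ρ = 2/3: partial sum = 1.4074 ≥ 0.1333. Cooperation sustainable.

Yes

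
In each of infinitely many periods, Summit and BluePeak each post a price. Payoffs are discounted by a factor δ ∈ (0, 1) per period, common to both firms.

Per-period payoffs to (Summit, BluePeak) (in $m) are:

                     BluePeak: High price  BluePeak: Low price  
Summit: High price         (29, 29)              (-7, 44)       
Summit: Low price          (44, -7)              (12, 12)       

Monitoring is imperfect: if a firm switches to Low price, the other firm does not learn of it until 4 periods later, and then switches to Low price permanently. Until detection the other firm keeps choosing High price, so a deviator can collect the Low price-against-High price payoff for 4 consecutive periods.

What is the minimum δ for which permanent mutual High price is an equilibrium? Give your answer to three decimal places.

The best deviation is to choose Low price for all 4 undetected periods, earning 44 each, then 12 forever once detected.
Deviation value: 44(1−δ^4)/(1−δ) + 12δ^4/(1−δ); cooperation value: 29/(1−δ).
IC: 29 ≥ 44(1−δ^4) + 12δ^4 = 44 − 32δ^4.
So δ^4 ≥ 15/32, giving δ ≥ (15/32)^(1/4) ≈ 0.827.

0.827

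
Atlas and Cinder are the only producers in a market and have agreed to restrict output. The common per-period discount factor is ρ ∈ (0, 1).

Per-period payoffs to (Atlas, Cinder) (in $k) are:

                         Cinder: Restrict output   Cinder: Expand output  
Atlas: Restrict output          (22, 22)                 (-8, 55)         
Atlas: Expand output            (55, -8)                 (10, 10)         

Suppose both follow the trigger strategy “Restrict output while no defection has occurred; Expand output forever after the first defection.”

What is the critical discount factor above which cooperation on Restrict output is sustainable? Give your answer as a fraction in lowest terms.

11/15

One-period gain from deviating is 55 − 22 = 33. The loss is 22 − 10 = 12 in every subsequent period, with present value 12·ρ/(1−ρ).
Deviation is unprofitable when 12·ρ/(1−ρ) ≥ 33, i.e. ρ/(1−ρ) ≥ 11/4.
Equivalently ρ ≥ 33/(33+12) = 11/15.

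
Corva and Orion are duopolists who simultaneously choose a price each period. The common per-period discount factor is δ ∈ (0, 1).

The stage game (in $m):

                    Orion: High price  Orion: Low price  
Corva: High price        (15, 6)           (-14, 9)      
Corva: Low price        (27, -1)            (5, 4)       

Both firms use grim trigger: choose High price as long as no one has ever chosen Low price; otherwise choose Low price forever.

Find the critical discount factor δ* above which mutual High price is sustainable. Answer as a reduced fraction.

Corva: cooperation gives 15 each period; deviation gives 27 once then 5 forever.
  15/(1−δ) ≥ 27 + 5δ/(1−δ) ⇒ δ ≥ 12/22 = 6/11.
Orion: cooperation gives 6 each period; deviation gives 9 once then 4 forever.
  δ ≥ 3/5.
Both must hold, so the binding constraint is Orion's: δ ≥ 3/5.

3/5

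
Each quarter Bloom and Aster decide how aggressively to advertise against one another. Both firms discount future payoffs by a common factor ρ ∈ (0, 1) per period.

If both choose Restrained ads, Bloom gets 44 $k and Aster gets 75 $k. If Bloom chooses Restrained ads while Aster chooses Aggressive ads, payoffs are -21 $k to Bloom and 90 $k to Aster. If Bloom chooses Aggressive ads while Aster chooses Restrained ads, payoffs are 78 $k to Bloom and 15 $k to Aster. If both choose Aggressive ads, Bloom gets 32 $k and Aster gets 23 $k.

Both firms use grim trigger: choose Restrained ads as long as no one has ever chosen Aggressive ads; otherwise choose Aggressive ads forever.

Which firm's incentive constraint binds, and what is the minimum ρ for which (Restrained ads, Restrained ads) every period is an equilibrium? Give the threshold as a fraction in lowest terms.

Bloom: cooperation gives 44 each period; deviation gives 78 once then 32 forever.
  44/(1−ρ) ≥ 78 + 32ρ/(1−ρ) ⇒ ρ ≥ 34/46 = 17/23.
Aster: cooperation gives 75 each period; deviation gives 90 once then 23 forever.
  ρ ≥ 15/67.
Both must hold, so the binding constraint is Bloom's: ρ ≥ 17/23.

Bloom; ρ ≥ 17/23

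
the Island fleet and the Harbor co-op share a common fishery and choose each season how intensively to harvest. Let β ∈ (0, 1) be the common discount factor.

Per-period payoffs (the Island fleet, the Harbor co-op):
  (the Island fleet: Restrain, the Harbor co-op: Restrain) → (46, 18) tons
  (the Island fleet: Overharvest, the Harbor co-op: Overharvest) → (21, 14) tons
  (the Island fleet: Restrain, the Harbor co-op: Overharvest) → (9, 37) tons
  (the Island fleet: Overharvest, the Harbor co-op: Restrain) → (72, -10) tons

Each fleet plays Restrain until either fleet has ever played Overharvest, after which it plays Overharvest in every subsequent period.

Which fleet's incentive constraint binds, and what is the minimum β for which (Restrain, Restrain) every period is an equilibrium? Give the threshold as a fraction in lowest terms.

the Harbor co-op; β ≥ 19/23

the Island fleet's threshold: (72−46)/(72−21) = 26/51.
the Harbor co-op's threshold: (37−18)/(37−14) = 19/23.
26/51 < 19/23, so the Harbor co-op binds and β* = 19/23.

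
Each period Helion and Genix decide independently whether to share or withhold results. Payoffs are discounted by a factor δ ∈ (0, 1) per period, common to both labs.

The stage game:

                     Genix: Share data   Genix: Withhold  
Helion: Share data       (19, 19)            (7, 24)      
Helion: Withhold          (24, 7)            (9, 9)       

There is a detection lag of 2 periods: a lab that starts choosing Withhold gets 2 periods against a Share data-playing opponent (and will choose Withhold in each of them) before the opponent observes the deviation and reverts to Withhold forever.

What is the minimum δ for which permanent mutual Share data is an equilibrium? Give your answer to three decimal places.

0.577

The best deviation is to choose Withhold for all 2 undetected periods, earning 24 each, then 9 forever once detected.
Deviation value: 24(1−δ^2)/(1−δ) + 9δ^2/(1−δ); cooperation value: 19/(1−δ).
IC: 19 ≥ 24(1−δ^2) + 9δ^2 = 24 − 15δ^2.
So δ^2 ≥ 5/15 = 1/3, giving δ ≥ (1/3)^(1/2) ≈ 0.577.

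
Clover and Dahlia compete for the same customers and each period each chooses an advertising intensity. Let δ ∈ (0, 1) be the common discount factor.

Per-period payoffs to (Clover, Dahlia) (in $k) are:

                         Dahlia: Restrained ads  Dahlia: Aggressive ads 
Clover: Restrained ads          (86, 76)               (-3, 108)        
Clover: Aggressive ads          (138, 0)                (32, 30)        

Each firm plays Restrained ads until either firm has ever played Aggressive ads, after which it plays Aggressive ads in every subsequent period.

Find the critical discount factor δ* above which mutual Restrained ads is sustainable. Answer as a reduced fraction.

26/53

Clover: cooperation gives 86 each period; deviation gives 138 once then 32 forever.
  86/(1−δ) ≥ 138 + 32δ/(1−δ) ⇒ δ ≥ 52/106 = 26/53.
Dahlia: cooperation gives 76 each period; deviation gives 108 once then 30 forever.
  δ ≥ 32/78 = 16/39.
Both must hold, so the binding constraint is Clover's: δ ≥ 26/53.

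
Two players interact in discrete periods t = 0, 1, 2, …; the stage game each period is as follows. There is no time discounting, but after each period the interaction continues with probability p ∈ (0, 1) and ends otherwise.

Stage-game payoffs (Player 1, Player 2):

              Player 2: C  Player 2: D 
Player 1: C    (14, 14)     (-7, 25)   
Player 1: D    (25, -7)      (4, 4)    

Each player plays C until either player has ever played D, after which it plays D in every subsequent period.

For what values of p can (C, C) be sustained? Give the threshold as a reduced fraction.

With no time discounting, the continuation probability p plays the role of the discount factor.
Grim-trigger IC: 14/(1−p) ≥ 25 + 4p/(1−p) ⇒ p ≥ (25−14)/(25−4) = 11/21.

11/21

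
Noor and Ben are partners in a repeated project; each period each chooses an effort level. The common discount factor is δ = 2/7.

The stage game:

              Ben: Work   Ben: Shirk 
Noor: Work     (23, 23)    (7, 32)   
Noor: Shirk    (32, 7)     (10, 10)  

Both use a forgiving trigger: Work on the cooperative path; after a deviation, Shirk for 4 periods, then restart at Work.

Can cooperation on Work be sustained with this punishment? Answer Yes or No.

Comparing payoff streams over the 5 periods until play realigns: cooperate → 23(1+δ+…+δ^4); deviate → 32 + 10(δ+…+δ^4).
Cooperation is sustained iff (23−10)(δ+…+δ^4) ≥ 32−23.
δ+…+δ^4 = 2/7·(1−(2/7)^4)/(1−2/7) = 0.3973, and (32−23)/(23−10) = 0.6923.
0.3973 < 0.6923, so cooperation is not sustainable.

No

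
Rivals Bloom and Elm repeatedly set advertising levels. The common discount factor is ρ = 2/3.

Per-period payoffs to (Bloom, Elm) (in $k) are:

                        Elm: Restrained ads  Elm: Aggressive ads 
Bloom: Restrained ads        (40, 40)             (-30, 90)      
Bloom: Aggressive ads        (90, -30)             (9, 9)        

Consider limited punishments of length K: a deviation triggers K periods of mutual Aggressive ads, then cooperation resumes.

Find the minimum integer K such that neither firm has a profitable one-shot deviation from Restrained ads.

5

IC: ρ(1−ρ^K)/(1−ρ) ≥ (90−40)/(40−9) = 50/31.
With ρ = 2/3: need 1 − ρ^K ≥ 50/31·(1−2/3)/(2/3), i.e. ρ^K ≤ 0.1935.
Since (2/3)^4 = 0.1975 and (2/3)^5 = 0.1317, the smallest such K is 5.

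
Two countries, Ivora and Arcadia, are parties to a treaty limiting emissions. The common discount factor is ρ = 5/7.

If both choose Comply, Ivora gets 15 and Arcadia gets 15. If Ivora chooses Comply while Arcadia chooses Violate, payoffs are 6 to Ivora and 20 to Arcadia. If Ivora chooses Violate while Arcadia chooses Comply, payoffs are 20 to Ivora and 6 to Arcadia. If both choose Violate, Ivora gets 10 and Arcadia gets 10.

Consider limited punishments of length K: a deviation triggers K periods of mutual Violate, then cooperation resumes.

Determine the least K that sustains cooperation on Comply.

2

Need Σ_{k=1}^{K} ρ^k ≥ (20−15)/(15−10) = 1.0000 at ρ = 5/7.
At K = 1 the sum is 0.7143 < 1.0000; at K = 2 it is 1.2245 ≥ 1.0000.
So the minimum punishment length is K = 2.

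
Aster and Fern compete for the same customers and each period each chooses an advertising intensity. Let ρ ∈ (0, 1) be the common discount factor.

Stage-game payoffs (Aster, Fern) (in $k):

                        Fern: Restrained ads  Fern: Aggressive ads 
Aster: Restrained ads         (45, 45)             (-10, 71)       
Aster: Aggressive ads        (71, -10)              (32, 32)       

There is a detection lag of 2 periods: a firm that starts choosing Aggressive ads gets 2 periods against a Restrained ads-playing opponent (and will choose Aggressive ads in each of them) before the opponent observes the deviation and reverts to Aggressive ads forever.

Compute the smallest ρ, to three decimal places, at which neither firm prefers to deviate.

0.816

Deviating for the 2 undetected periods gains 71−45 = 26 per period over cooperation, then loses 45−32 = 13 per period forever once punishment starts.
Gain: 26(1 + ρ + … + ρ^1); loss: 13·ρ^2/(1−ρ).
No profitable deviation ⇔ 26(1−ρ^2) ≤ 13·ρ^2, i.e. ρ^2 ≥ 26/(26+13) = 2/3.
Hence ρ ≥ (2/3)^(1/2) ≈ 0.816.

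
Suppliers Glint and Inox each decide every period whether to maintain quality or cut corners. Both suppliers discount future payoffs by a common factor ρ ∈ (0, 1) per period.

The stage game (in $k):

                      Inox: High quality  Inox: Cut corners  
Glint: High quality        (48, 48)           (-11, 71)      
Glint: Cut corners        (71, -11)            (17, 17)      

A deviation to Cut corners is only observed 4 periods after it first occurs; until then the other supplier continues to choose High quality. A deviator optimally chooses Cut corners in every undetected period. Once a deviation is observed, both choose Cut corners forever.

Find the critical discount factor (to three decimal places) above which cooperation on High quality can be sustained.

0.808

The best deviation is to choose Cut corners for all 4 undetected periods, earning 71 each, then 17 forever once detected.
Deviation value: 71(1−ρ^4)/(1−ρ) + 17ρ^4/(1−ρ); cooperation value: 48/(1−ρ).
IC: 48 ≥ 71(1−ρ^4) + 17ρ^4 = 71 − 54ρ^4.
So ρ^4 ≥ 23/54, giving ρ ≥ (23/54)^(1/4) ≈ 0.808.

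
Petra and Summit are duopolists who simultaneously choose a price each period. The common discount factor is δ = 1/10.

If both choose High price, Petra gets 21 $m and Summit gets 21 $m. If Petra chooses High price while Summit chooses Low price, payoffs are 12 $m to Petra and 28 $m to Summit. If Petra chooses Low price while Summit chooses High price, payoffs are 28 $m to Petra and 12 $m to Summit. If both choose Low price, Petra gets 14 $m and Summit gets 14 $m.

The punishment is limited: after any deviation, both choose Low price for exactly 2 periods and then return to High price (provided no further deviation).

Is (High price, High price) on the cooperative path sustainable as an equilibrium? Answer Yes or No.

A one-shot deviation gives 28 now, then 14 for 2 periods, then back to 21.
Gain from deviating: (28−21) today; loss: (21−14) in each of the next 2 periods.
No-deviation condition: (21−14)(δ+…+δ^2) ≥ 28−21, i.e. δ+…+δ^2 ≥ 1.
At δ = 1/10: δ+…+δ^2 = 0.1100 < 1.0000.
So cooperation is not sustainable.

No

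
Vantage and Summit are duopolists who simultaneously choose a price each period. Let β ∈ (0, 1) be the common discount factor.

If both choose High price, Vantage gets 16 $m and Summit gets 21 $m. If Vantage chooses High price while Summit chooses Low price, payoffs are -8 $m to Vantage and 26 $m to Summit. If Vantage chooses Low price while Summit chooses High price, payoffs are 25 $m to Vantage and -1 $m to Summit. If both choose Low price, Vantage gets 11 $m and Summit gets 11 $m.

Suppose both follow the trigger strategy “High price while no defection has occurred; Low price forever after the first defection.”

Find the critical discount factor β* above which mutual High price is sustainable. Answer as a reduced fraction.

9/14

Vantage: cooperation gives 16 each period; deviation gives 25 once then 11 forever.
  16/(1−β) ≥ 25 + 11β/(1−β) ⇒ β ≥ 9/14.
Summit: cooperation gives 21 each period; deviation gives 26 once then 11 forever.
  β ≥ 5/15 = 1/3.
Both must hold, so the binding constraint is Vantage's: β ≥ 9/14.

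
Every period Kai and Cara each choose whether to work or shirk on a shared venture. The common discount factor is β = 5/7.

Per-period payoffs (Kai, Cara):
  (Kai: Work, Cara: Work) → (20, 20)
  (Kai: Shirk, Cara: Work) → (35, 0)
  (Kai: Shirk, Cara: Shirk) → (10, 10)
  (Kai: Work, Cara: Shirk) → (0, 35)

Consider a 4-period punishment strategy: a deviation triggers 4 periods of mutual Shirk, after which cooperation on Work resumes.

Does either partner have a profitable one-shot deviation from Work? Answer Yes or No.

No

IC: β+…+β^4 ≥ (35−20)/(20−10) = 3/2.
At β = 5/7: partial sum = 1.8492 ≥ 1.5000. Cooperation sustainable.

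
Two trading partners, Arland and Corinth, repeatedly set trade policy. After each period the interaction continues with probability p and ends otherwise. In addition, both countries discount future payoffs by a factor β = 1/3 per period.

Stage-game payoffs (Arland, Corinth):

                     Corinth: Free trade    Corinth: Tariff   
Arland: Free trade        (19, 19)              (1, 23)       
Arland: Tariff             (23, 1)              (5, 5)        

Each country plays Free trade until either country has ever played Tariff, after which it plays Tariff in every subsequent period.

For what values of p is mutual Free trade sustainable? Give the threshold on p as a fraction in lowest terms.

Expected continuation weight on next period's payoff is β·p = 1/3·p, which plays the role of the discount factor.
Cooperation requires 1/3·p ≥ (23−19)/(23−5) = 2/9, hence p ≥ 2/3.

2/3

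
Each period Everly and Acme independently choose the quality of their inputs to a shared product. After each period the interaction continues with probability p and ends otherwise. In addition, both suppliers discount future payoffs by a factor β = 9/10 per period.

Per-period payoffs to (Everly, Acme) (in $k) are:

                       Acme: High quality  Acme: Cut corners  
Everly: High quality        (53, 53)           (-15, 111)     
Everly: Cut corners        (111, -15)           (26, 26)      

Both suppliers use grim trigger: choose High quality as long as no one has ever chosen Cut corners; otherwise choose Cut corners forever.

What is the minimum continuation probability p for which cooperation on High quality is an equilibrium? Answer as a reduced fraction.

116/153

Expected continuation weight on next period's payoff is β·p = 9/10·p, which plays the role of the discount factor.
Cooperation requires 9/10·p ≥ (111−53)/(111−26) = 58/85, hence p ≥ 116/153.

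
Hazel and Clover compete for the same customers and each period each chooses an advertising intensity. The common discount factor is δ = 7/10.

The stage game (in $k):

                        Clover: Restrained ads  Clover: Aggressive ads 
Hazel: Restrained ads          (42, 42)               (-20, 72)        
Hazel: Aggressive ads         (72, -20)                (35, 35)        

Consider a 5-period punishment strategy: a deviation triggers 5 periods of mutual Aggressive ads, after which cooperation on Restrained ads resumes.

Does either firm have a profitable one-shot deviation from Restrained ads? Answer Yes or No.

Yes

IC: δ+…+δ^5 ≥ (72−42)/(42−35) = 30/7.
At δ = 7/10: partial sum = 1.9412 < 4.2857. Cooperation not sustainable.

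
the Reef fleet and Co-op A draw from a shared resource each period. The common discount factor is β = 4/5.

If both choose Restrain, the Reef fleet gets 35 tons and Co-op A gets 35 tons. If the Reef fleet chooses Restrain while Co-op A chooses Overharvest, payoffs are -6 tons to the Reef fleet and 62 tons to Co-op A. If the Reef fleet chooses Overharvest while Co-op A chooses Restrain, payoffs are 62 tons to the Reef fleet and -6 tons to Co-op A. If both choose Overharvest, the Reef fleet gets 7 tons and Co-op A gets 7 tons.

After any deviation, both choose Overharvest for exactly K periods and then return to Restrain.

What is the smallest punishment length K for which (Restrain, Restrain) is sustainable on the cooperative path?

2

No profitable deviation requires (35−7)(β+…+β^K) ≥ 62−35, i.e. β+…+β^K ≥ 27/28 ≈ 0.9643.
With β = 4/5, the partial sums are K=1: 0.8000, K=2: 1.4400.
K = 2 is the first length at which the sum reaches 0.9643.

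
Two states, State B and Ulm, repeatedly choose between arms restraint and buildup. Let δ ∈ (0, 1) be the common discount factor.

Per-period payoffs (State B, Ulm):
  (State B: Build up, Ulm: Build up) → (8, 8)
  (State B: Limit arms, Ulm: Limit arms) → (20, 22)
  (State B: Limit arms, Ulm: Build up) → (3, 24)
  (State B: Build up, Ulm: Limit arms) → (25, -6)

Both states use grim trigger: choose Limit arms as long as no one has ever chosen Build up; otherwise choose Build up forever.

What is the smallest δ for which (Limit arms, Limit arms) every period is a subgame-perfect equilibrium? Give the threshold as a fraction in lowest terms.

5/17

State B's threshold: (25−20)/(25−8) = 5/17.
Ulm's threshold: (24−22)/(24−8) = 1/8.
5/17 > 1/8, so State B binds and δ* = 5/17.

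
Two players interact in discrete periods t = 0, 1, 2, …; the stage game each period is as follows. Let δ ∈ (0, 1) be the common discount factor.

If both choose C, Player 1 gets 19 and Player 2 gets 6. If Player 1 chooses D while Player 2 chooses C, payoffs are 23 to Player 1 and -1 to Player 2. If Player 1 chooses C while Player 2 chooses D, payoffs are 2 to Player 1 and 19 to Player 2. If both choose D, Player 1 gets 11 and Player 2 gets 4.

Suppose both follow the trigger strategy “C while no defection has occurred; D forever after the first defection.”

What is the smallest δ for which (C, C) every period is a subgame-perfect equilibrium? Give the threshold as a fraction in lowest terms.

For Player 1: deviation gain 23−19 = 4, per-period punishment loss 19−11 = 8. IC gives δ ≥ 4/12 = 1/3.
For Player 2: gain 13, loss 2 per period, so δ ≥ 13/15.
The tighter constraint is Player 2's, so cooperation needs δ ≥ 13/15.

13/15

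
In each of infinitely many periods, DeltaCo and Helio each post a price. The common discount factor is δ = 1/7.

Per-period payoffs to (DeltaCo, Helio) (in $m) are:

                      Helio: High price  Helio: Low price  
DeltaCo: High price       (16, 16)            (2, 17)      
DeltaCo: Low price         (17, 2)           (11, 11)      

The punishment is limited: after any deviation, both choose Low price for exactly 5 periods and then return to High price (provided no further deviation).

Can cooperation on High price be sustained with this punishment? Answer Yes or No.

Comparing payoff streams over the 6 periods until play realigns: cooperate → 16(1+δ+…+δ^5); deviate → 17 + 11(δ+…+δ^5).
Cooperation is sustained iff (16−11)(δ+…+δ^5) ≥ 17−16.
δ+…+δ^5 = 1/7·(1−(1/7)^5)/(1−1/7) = 0.1667, and (17−16)/(16−11) = 0.2000.
0.1667 < 0.2000, so cooperation is not sustainable.

No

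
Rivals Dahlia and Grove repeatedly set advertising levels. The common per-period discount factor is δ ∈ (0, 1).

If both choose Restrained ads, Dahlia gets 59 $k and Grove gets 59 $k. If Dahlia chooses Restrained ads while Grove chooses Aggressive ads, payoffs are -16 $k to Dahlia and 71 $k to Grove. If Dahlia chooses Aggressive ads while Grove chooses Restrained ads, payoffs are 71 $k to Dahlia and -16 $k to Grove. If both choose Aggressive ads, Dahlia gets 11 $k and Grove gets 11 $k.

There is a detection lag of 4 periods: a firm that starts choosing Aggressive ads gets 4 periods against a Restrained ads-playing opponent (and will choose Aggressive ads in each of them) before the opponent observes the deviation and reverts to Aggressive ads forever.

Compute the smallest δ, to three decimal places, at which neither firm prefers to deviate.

0.669

The best deviation is to choose Aggressive ads for all 4 undetected periods, earning 71 each, then 11 forever once detected.
Deviation value: 71(1−δ^4)/(1−δ) + 11δ^4/(1−δ); cooperation value: 59/(1−δ).
IC: 59 ≥ 71(1−δ^4) + 11δ^4 = 71 − 60δ^4.
So δ^4 ≥ 12/60 = 1/5, giving δ ≥ (1/5)^(1/4) ≈ 0.669.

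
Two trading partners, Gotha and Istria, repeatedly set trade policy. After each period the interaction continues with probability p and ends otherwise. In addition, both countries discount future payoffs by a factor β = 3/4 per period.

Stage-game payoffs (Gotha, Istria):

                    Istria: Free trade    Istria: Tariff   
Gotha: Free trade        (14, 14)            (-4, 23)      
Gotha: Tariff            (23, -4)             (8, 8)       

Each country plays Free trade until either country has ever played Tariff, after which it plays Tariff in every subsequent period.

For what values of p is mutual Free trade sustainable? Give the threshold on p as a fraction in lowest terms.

Expected continuation weight on next period's payoff is β·p = 3/4·p, which plays the role of the discount factor.
Cooperation requires 3/4·p ≥ (23−14)/(23−8) = 3/5, hence p ≥ 4/5.

4/5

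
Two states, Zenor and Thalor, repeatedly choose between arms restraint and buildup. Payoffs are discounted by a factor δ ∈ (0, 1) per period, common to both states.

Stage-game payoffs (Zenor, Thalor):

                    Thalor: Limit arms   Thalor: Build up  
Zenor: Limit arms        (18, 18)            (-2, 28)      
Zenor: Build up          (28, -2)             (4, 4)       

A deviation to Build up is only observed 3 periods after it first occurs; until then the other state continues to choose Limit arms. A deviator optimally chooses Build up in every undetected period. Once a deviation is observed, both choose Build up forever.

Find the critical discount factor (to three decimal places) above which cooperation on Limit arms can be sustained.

Deviating for the 3 undetected periods gains 28−18 = 10 per period over cooperation, then loses 18−4 = 14 per period forever once punishment starts.
Gain: 10(1 + δ + … + δ^2); loss: 14·δ^3/(1−δ).
No profitable deviation ⇔ 10(1−δ^3) ≤ 14·δ^3, i.e. δ^3 ≥ 10/(10+14) = 5/12.
Hence δ ≥ (5/12)^(1/3) ≈ 0.747.

0.747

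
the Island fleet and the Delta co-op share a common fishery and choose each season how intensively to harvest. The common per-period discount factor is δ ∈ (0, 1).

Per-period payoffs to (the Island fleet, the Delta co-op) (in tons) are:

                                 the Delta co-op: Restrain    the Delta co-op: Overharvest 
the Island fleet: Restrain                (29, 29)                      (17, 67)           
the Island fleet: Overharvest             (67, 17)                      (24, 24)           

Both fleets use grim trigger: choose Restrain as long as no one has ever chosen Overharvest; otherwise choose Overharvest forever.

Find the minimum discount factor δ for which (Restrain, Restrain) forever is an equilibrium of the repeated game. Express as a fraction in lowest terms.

29/(1−δ) ≥ 67 + 24δ/(1−δ)
29 ≥ 67 − 43δ
δ ≥ 38/43.

38/43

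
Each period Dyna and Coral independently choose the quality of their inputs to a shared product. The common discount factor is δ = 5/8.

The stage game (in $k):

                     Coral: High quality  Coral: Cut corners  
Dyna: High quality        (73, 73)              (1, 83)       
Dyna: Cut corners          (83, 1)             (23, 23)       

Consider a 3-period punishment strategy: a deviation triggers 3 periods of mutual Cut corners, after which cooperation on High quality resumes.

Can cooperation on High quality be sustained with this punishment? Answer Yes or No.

Yes

IC: δ+…+δ^3 ≥ (83−73)/(73−23) = 1/5.
At δ = 5/8: partial sum = 1.2598 ≥ 0.2000. Cooperation sustainable.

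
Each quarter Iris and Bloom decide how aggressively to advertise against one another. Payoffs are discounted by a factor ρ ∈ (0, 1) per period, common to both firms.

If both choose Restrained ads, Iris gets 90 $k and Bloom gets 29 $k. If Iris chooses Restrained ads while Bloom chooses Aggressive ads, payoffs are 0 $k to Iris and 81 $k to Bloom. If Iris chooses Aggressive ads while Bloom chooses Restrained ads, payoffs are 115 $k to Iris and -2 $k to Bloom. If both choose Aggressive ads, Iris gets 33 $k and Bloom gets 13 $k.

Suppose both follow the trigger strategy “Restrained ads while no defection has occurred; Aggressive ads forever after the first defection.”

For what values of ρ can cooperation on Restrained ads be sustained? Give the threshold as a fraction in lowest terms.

Iris: cooperation gives 90 each period; deviation gives 115 once then 33 forever.
  90/(1−ρ) ≥ 115 + 33ρ/(1−ρ) ⇒ ρ ≥ 25/82.
Bloom: cooperation gives 29 each period; deviation gives 81 once then 13 forever.
  ρ ≥ 52/68 = 13/17.
Both must hold, so the binding constraint is Bloom's: ρ ≥ 13/17.

13/17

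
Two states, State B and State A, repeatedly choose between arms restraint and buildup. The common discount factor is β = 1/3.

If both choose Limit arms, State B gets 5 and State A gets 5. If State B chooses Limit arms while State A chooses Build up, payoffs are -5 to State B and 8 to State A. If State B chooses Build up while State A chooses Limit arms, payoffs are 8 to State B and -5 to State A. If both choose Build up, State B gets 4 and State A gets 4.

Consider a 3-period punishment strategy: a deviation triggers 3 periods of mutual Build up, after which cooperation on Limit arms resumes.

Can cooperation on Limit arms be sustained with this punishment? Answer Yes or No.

No

IC: β+…+β^3 ≥ (8−5)/(5−4) = 3.
At β = 1/3: partial sum = 0.4815 < 3.0000. Cooperation not sustainable.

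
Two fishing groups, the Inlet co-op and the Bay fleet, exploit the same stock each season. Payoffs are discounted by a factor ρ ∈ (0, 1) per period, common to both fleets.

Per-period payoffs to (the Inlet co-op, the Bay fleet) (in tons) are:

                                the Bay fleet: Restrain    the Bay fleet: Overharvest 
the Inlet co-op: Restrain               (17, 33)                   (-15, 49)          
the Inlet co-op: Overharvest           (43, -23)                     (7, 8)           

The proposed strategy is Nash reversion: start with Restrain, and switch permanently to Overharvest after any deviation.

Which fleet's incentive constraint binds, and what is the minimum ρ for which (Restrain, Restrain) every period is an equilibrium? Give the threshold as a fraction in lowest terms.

the Inlet co-op's threshold: (43−17)/(43−7) = 13/18.
the Bay fleet's threshold: (49−33)/(49−8) = 16/41.
13/18 > 16/41, so the Inlet co-op binds and ρ* = 13/18.

the Inlet co-op; ρ ≥ 13/18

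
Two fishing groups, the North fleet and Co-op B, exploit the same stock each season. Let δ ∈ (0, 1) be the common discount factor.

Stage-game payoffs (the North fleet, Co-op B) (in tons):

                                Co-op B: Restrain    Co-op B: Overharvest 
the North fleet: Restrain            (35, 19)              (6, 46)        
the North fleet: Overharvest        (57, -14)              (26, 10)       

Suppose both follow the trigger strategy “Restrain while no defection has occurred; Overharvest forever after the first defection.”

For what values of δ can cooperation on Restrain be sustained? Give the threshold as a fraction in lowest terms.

3/4

For the North fleet: deviation gain 57−35 = 22, per-period punishment loss 35−26 = 9. IC gives δ ≥ 22/31.
For Co-op B: gain 27, loss 9 per period, so δ ≥ 27/36 = 3/4.
The tighter constraint is Co-op B's, so cooperation needs δ ≥ 3/4.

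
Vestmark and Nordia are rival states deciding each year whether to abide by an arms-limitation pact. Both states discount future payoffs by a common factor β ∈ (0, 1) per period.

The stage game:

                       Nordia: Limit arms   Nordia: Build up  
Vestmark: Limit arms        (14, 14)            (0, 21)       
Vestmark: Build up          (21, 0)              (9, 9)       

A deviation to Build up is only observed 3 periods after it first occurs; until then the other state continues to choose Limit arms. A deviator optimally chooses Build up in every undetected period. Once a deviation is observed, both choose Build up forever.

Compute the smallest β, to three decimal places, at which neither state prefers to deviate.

A deviator earns 21 for 3 periods, then 9 forever; cooperating earns 14 forever. Multiplying the IC by (1−β):
14 ≥ 21(1−β^3) + 9β^3, so 12·β^3 ≥ 7 and β^3 ≥ 7/12.
β ≥ (7/12)^(1/3) ≈ 0.836.

0.836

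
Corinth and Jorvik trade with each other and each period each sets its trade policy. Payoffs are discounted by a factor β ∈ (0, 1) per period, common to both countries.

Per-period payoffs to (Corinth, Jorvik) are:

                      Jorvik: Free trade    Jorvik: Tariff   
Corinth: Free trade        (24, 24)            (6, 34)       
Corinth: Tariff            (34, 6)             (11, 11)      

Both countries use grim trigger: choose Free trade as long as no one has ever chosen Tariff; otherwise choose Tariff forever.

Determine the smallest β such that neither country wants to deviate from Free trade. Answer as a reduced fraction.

10/23

24/(1−β) ≥ 34 + 11β/(1−β)
24 ≥ 34 − 23β
β ≥ 10/23.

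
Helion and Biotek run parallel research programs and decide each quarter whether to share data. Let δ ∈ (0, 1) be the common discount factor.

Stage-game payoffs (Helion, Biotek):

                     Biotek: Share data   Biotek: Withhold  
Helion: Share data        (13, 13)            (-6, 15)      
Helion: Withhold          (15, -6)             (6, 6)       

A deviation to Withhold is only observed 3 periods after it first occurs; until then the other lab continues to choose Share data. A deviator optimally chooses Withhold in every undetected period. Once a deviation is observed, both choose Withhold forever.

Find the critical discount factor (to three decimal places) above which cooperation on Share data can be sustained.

0.606

A deviator earns 15 for 3 periods, then 6 forever; cooperating earns 13 forever. Multiplying the IC by (1−δ):
13 ≥ 15(1−δ^3) + 6δ^3, so 9·δ^3 ≥ 2 and δ^3 ≥ 2/9.
δ ≥ (2/9)^(1/3) ≈ 0.606.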